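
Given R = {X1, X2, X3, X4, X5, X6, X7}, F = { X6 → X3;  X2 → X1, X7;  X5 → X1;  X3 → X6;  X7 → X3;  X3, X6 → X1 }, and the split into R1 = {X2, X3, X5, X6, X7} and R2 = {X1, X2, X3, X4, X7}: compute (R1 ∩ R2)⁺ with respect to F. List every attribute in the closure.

X1, X2, X3, X6, X7

R1 ∩ R2 = {X2, X3, X7}.
X2 → X1, X7 applies, adding X1
X3 → X6 applies, adding X6
Closure: {X1, X2, X3, X6, X7}.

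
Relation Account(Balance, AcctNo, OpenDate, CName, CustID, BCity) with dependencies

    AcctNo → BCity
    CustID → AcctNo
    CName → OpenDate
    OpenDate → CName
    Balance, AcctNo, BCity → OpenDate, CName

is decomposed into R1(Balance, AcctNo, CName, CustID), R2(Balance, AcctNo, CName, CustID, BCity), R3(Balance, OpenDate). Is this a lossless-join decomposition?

No

Chase test. Columns are Balance, AcctNo, OpenDate, CName, CustID, BCity; row i has aⱼ where attribute j ∈ Ri, else bᵢⱼ.
Initial tableau (one row per fragment):
  row 1: a1 a2 b13 a4 a5 b16
  row 2: a1 a2 b23 a4 a5 a6
  row 3: a1 b32 a3 b34 b35 b36
Rows 1 and 2 agree on AcctNo; apply AcctNo→BCity and equate their BCity entries.
Rows 1 and 2 agree on CName; apply CName→OpenDate and equate their OpenDate entries.
No row becomes fully distinguished — the join is lossy.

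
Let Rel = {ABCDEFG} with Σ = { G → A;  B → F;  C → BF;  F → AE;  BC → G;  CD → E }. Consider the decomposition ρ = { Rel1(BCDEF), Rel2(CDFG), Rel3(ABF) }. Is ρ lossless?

Yes

Chase test. Columns are ABCDEFG; row i has aⱼ where attribute j ∈ Reli, else bᵢⱼ.
Initial tableau (one row per fragment):
  row 1: b11 a2 a3 a4 a5 a6 b17
  row 2: b21 b22 a3 a4 b25 a6 a7
  row 3: a1 a2 b33 b34 b35 a6 b37
Rows 1 and 2 agree on C; apply C→BF and equate their BF entries.
Rows 1 and 2 agree on F; apply F→AE and equate their AE entries.
Rows 1 and 3 agree on F; apply F→AE and equate their AE entries.
Rows 1 and 2 agree on BC; apply BC→G and equate their G entries.
Row 1 is now all distinguished symbols — the join is lossless.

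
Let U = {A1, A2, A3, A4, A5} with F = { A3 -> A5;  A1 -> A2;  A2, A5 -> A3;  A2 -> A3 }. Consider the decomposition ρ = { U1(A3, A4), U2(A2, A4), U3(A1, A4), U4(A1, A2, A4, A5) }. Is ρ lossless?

Chase test. Columns are A1, A2, A3, A4, A5; row i has aⱼ where attribute j ∈ Ui, else bᵢⱼ.
Initial tableau (one row per fragment):
  row 1: b11 b12 a3 a4 b15
  row 2: b21 a2 b23 a4 b25
  row 3: a1 b32 b33 a4 b35
  row 4: a1 a2 b43 a4 a5
Rows 3 and 4 agree on A1; apply A1→A2 and equate their A2 entries.
Rows 2 and 3 agree on A2; apply A2→A3 and equate their A3 entries.
Rows 2 and 4 agree on A2; apply A2→A3 and equate their A3 entries.
Rows 2 and 3 agree on A3; apply A3→A5 and equate their A5 entries.
Rows 2 and 4 agree on A3; apply A3→A5 and equate their A5 entries.
No row becomes fully distinguished — the join is lossy.

No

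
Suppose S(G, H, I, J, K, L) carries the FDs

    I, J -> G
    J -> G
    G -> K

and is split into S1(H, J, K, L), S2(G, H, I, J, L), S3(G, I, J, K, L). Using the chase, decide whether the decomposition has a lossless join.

Yes

Chase test. Columns are G, H, I, J, K, L; row i has aⱼ where attribute j ∈ Si, else bᵢⱼ.
Initial tableau (one row per fragment):
  row 1: b11 a2 b13 a4 a5 a6
  row 2: a1 a2 a3 a4 b25 a6
  row 3: a1 b32 a3 a4 a5 a6
Rows 1 and 2 agree on J; apply J→G and equate their G entries.
Rows 1 and 2 agree on G; apply G→K and equate their K entries.
Row 2 is now all distinguished symbols — the join is lossless.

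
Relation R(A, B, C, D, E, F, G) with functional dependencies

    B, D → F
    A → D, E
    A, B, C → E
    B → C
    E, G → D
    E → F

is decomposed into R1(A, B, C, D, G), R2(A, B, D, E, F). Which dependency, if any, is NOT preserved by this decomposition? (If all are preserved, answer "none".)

E, G → D

Check E, G → D: no single fragment contains all of {D, E, G}, and the restricted closure of {E, G} across the fragments never reaches {D}.
B, D → F is preserved.
A → D, E is preserved.
A, B, C → E is preserved.
B → C is preserved.
E → F is preserved.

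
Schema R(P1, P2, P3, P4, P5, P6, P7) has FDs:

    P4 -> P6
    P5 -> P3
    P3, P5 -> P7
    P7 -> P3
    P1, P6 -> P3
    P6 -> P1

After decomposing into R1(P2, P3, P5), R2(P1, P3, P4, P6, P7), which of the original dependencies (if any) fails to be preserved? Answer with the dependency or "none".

Check P3, P5 → P7: no single fragment contains all of {P3, P5, P7}, and the restricted closure of {P3, P5} across the fragments never reaches {P7}.
P4 → P6 is preserved.
P5 → P3 is preserved.
P7 → P3 is preserved.
P1, P6 → P3 is preserved.
P6 → P1 is preserved.

P3, P5 -> P7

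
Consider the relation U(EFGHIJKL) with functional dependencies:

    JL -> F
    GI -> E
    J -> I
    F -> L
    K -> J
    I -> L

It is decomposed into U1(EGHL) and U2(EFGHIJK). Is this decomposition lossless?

No

Common attributes: U1 ∩ U2 = {EGH}.
No dependency enlarges {EGH}, so (EGH)⁺ = {EGH}.
The closure contains neither all of U1 = {EGHL} nor all of U2 = {EFGHIJK}, so the common attributes are not a superkey of either fragment. The join is lossy.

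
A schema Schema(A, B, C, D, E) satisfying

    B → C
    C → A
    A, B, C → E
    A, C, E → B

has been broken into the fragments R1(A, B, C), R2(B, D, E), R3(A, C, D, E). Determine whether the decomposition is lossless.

Chase test. Columns are A, B, C, D, E; row i has aⱼ where attribute j ∈ Ri, else bᵢⱼ.
Initial tableau (one row per fragment):
  row 1: a1 a2 a3 b14 b15
  row 2: b21 a2 b23 a4 a5
  row 3: a1 b32 a3 a4 a5
Rows 1 and 2 agree on B; apply B→C and equate their C entries.
Rows 1 and 2 agree on C; apply C→A and equate their A entries.
Rows 1 and 2 agree on A, B, C; apply A, B, C→E and equate their E entries.
Rows 1 and 3 agree on A, C, E; apply A, C, E→B and equate their B entries.
Row 2 is now all distinguished symbols — the join is lossless.

Yes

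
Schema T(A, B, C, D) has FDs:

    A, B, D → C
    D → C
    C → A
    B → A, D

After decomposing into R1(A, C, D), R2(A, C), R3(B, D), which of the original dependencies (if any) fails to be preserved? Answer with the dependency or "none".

A, B, D → C: restricted closure across fragments reaches C.
D → C lies within R1.
C → A lies within R1.
B → A, D: restricted closure across fragments reaches A, D.
Every dependency is enforceable on the fragments, so the decomposition is dependency-preserving.

none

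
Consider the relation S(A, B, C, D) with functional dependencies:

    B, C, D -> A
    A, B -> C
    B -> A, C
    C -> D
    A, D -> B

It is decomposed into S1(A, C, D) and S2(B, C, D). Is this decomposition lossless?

No

Common attributes: S1 ∩ S2 = {C, D}.
No dependency enlarges {C, D}, so (C, D)⁺ = {C, D}.
The closure contains neither all of S1 = {A, C, D} nor all of S2 = {B, C, D}, so the common attributes are not a superkey of either fragment. The join is lossy.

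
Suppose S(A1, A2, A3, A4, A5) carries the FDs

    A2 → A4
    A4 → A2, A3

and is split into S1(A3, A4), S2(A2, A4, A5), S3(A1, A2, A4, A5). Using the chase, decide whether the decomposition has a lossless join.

Chase test. Columns are A1, A2, A3, A4, A5; row i has aⱼ where attribute j ∈ Si, else bᵢⱼ.
Initial tableau (one row per fragment):
  row 1: b11 b12 a3 a4 b15
  row 2: b21 a2 b23 a4 a5
  row 3: a1 a2 b33 a4 a5
Rows 1 and 2 agree on A4; apply A4→A2, A3 and equate their A2, A3 entries.
Rows 1 and 3 agree on A4; apply A4→A2, A3 and equate their A2, A3 entries.
Row 3 is now all distinguished symbols — the join is lossless.

Yes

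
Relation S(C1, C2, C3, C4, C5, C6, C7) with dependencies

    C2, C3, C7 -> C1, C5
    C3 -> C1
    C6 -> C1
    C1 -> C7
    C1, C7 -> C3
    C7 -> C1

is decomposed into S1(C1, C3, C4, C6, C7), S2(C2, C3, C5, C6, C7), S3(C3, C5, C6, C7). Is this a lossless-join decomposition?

Chase test. Columns are C1, C2, C3, C4, C5, C6, C7; row i has aⱼ where attribute j ∈ Si, else bᵢⱼ.
Initial tableau (one row per fragment):
  row 1: a1 b12 a3 a4 b15 a6 a7
  row 2: b21 a2 a3 b24 a5 a6 a7
  row 3: b31 b32 a3 b34 a5 a6 a7
Rows 1 and 2 agree on C3; apply C3→C1 and equate their C1 entries.
Rows 1 and 3 agree on C3; apply C3→C1 and equate their C1 entries.
No row becomes fully distinguished — the join is lossy.

No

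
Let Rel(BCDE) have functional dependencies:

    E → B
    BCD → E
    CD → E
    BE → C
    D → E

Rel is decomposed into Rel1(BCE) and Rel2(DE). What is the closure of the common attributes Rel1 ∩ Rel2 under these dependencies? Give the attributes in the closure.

Rel1 ∩ Rel2 = {E}.
E → B applies, adding B
BE → C applies, adding C
Closure: {BCE}.

BCE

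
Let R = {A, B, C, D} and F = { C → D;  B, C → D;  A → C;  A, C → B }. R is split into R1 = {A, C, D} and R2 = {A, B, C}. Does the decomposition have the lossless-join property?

Yes

Common attributes: R1 ∩ R2 = {A, C}.
Closure of {A, C}: C → D applies, adding D; A, C → B applies, adding B. So (A, C)⁺ = {A, B, C, D}.
This closure contains every attribute of R1, so R1 ∩ R2 → R1. The join is lossless.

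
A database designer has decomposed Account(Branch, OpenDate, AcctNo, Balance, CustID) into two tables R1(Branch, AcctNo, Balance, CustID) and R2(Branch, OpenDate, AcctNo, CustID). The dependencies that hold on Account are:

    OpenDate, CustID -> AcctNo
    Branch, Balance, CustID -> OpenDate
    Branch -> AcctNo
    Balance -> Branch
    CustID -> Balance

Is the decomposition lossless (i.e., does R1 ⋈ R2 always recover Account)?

Yes

Common attributes: R1 ∩ R2 = {Branch, AcctNo, CustID}.
Closure of {Branch, AcctNo, CustID}: CustID → Balance applies, adding Balance; Branch, Balance, CustID → OpenDate applies, adding OpenDate. So (Branch, AcctNo, CustID)⁺ = {Branch, OpenDate, AcctNo, Balance, CustID}.
This closure contains every attribute of R1, so R1 ∩ R2 → R1. The join is lossless.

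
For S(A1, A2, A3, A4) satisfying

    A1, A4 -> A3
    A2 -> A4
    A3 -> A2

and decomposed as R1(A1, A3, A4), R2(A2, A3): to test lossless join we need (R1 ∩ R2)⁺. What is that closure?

R1 ∩ R2 = {A3}.
A3 → A2 applies, adding A2
A2 → A4 applies, adding A4
Closure: {A2, A3, A4}.

A2, A3, A4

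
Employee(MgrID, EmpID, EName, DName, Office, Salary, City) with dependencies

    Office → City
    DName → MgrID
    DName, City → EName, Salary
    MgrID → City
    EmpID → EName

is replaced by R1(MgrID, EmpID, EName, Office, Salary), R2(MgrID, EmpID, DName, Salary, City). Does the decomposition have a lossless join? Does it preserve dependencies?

lossy and not dependency-preserving

Lossless test: (MgrID, EmpID, Salary)⁺ = {MgrID, EmpID, EName, Salary, City}, which is a superkey of neither fragment — lossy.
Dependency preservation: the restricted closure of {Office} across the fragments never reaches {City}, so Office → City cannot be enforced without a join — not preserved.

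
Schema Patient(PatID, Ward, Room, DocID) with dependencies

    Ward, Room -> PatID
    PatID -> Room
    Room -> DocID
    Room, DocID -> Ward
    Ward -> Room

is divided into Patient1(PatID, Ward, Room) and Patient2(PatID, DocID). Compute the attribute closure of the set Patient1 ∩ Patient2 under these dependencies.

PatID, Ward, Room, DocID

Patient1 ∩ Patient2 = {PatID}.
PatID → Room applies, adding Room
Room → DocID applies, adding DocID
Room, DocID → Ward applies, adding Ward
Closure: {PatID, Ward, Room, DocID}.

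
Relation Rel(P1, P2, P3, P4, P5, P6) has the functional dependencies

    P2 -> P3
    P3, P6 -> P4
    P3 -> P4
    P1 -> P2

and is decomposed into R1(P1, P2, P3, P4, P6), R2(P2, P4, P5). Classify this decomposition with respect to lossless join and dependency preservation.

Lossless test: (P2, P4)⁺ = {P2, P3, P4}, which is a superkey of neither fragment — lossy.
Dependency preservation: every FD's attributes lie within a single fragment, so each can be enforced locally — preserved.

lossy but dependency-preserving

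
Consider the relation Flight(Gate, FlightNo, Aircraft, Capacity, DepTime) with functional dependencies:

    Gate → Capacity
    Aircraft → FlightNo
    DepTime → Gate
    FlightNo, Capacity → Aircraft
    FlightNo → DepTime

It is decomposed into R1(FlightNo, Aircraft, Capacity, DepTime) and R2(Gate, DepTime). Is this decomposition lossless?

Yes

Common attributes: R1 ∩ R2 = {DepTime}.
Closure of {DepTime}: DepTime → Gate applies, adding Gate; Gate → Capacity applies, adding Capacity. So (DepTime)⁺ = {Gate, Capacity, DepTime}.
This closure contains every attribute of R2, so R1 ∩ R2 → R2. The join is lossless.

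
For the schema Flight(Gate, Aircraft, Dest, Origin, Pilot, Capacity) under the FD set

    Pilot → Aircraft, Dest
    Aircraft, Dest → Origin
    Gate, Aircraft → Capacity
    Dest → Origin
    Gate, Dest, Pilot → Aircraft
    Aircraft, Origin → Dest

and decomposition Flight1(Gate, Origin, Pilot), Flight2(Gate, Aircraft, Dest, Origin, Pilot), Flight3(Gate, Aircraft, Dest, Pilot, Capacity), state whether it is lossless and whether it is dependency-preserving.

lossless and dependency-preserving

Lossless test (chase): Rows 1 and 2 agree on Pilot; apply Pilot→Aircraft, Dest and equate their Aircraft, Dest entries. Rows 1 and 3 agree on Aircraft, Dest; apply Aircraft, Dest→Origin and equate their Origin entries. Rows 1 and 2 agree on Gate, Aircraft; apply Gate, Aircraft→Capacity and equate their Capacity entries. Rows 1 and 3 agree on Gate, Aircraft; apply Gate, Aircraft→Capacity and equate their Capacity entries. Row 1 is now all distinguished symbols — the join is lossless.
Dependency preservation: every FD's attributes lie within a single fragment, so each can be enforced locally — preserved.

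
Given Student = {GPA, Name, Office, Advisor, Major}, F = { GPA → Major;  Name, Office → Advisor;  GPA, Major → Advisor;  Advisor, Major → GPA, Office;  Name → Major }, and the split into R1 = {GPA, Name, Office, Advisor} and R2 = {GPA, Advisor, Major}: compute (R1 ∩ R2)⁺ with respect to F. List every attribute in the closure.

R1 ∩ R2 = {GPA, Advisor}.
GPA → Major applies, adding Major
Advisor, Major → GPA, Office applies, adding Office
Closure: {GPA, Office, Advisor, Major}.

GPA, Office, Advisor, Major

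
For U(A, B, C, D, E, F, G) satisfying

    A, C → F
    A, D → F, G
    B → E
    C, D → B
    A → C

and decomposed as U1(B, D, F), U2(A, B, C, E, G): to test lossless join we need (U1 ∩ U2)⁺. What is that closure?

B, E

U1 ∩ U2 = {B}.
B → E applies, adding E
Closure: {B, E}.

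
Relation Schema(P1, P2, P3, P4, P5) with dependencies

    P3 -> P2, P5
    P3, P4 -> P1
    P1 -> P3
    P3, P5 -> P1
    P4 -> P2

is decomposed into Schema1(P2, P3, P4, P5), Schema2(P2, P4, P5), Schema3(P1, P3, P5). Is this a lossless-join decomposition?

Yes

Chase test. Columns are P1, P2, P3, P4, P5; row i has aⱼ where attribute j ∈ Schemai, else bᵢⱼ.
Initial tableau (one row per fragment):
  row 1: b11 a2 a3 a4 a5
  row 2: b21 a2 b23 a4 a5
  row 3: a1 b32 a3 b34 a5
Rows 1 and 3 agree on P3; apply P3→P2, P5 and equate their P2, P5 entries.
Rows 1 and 3 agree on P3, P5; apply P3, P5→P1 and equate their P1 entries.
Row 1 is now all distinguished symbols — the join is lossless.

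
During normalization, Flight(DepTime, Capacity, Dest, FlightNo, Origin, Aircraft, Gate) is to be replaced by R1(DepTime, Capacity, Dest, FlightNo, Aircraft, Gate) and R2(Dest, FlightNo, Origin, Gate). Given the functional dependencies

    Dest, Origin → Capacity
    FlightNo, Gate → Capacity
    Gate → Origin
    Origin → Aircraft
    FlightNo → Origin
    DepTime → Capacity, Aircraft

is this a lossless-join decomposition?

Common attributes: R1 ∩ R2 = {Dest, FlightNo, Gate}.
Closure of {Dest, FlightNo, Gate}: FlightNo, Gate → Capacity applies, adding Capacity; Gate → Origin applies, adding Origin; Origin → Aircraft applies, adding Aircraft. So (Dest, FlightNo, Gate)⁺ = {Capacity, Dest, FlightNo, Origin, Aircraft, Gate}.
This closure contains every attribute of R2, so R1 ∩ R2 → R2. The join is lossless.

Yes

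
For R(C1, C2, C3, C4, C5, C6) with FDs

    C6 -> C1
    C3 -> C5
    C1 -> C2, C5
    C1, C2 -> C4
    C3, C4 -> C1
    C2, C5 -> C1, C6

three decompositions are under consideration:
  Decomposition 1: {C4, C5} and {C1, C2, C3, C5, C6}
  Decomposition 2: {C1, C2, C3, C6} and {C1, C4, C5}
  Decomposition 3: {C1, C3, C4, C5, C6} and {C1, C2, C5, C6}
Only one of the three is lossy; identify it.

Decomposition 1

Decomposition 1: common = {C5}, closure = {C5} → lossy.
Decomposition 2: common = {C1}, closure = {C1, C2, C4, C5, C6} → lossless.
Decomposition 3: common = {C1, C5, C6}, closure = {C1, C2, C4, C5, C6} → lossless.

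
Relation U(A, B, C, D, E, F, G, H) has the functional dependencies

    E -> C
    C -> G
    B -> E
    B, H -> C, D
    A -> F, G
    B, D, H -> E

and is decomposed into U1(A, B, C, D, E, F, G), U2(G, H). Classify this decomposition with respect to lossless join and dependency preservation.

lossy and not dependency-preserving

Lossless test: (G)⁺ = {G}, which is a superkey of neither fragment — lossy.
Dependency preservation: the restricted closure of {B, H} across the fragments never reaches {C, D}, so B, H → C, D cannot be enforced without a join — not preserved.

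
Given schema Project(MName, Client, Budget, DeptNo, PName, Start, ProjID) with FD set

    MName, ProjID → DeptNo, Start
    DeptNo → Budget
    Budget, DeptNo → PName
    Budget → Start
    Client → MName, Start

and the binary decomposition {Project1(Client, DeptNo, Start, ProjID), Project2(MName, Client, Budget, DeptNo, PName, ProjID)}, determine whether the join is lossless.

Yes

Common attributes: Project1 ∩ Project2 = {Client, DeptNo, ProjID}.
Closure of {Client, DeptNo, ProjID}: DeptNo → Budget applies, adding Budget; Budget, DeptNo → PName applies, adding PName; Budget → Start applies, adding Start; Client → MName, Start applies, adding MName. So (Client, DeptNo, ProjID)⁺ = {MName, Client, Budget, DeptNo, PName, Start, ProjID}.
This closure contains every attribute of Project1, so Project1 ∩ Project2 → Project1. The join is lossless.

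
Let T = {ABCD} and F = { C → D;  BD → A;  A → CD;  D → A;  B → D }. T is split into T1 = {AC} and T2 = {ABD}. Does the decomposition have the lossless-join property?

Common attributes: T1 ∩ T2 = {A}.
Closure of {A}: A → CD applies, adding CD. So (A)⁺ = {ACD}.
This closure contains every attribute of T1, so T1 ∩ T2 → T1. The join is lossless.

Yes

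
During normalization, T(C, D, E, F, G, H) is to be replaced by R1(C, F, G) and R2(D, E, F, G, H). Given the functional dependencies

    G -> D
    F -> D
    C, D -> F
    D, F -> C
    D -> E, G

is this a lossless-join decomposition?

Common attributes: R1 ∩ R2 = {F, G}.
Closure of {F, G}: G → D applies, adding D; D, F → C applies, adding C; D → E, G applies, adding E. So (F, G)⁺ = {C, D, E, F, G}.
This closure contains every attribute of R1, so R1 ∩ R2 → R1. The join is lossless.

Yes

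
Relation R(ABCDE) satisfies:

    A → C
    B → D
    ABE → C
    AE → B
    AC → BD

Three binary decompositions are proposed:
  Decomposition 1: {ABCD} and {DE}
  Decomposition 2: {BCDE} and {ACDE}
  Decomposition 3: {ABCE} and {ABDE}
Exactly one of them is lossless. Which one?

Decomposition 3

Decomposition 1: common = {D}, closure = {D} → lossy.
Decomposition 2: common = {CDE}, closure = {CDE} → lossy.
Decomposition 3: common = {ABE}, closure = {ABCDE} → lossless.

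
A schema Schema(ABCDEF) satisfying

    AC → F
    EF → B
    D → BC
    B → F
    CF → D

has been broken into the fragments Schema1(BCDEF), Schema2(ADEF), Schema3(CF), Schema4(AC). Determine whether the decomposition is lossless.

Yes

Chase test. Columns are ABCDEF; row i has aⱼ where attribute j ∈ Schemai, else bᵢⱼ.
Initial tableau (one row per fragment):
  row 1: b11 a2 a3 a4 a5 a6
  row 2: a1 b22 b23 a4 a5 a6
  row 3: b31 b32 a3 b34 b35 a6
  row 4: a1 b42 a3 b44 b45 b46
Rows 1 and 2 agree on EF; apply EF→B and equate their B entries.
Rows 1 and 2 agree on D; apply D→BC and equate their BC entries.
Rows 1 and 3 agree on CF; apply CF→D and equate their D entries.
Rows 2 and 4 agree on AC; apply AC→F and equate their F entries.
Rows 1 and 3 agree on D; apply D→BC and equate their BC entries.
Rows 1 and 4 agree on CF; apply CF→D and equate their D entries.
Rows 1 and 4 agree on D; apply D→BC and equate their BC entries.
Row 2 is now all distinguished symbols — the join is lossless.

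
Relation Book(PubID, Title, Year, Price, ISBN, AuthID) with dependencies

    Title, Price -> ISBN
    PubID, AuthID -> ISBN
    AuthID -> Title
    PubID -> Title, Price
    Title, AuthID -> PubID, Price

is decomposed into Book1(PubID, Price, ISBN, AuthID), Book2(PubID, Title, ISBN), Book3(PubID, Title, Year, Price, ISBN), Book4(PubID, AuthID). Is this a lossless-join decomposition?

No

Chase test. Columns are PubID, Title, Year, Price, ISBN, AuthID; row i has aⱼ where attribute j ∈ Booki, else bᵢⱼ.
Initial tableau (one row per fragment):
  row 1: a1 b12 b13 a4 a5 a6
  row 2: a1 a2 b23 b24 a5 b26
  row 3: a1 a2 a3 a4 a5 b36
  row 4: a1 b42 b43 b44 b45 a6
Rows 1 and 4 agree on PubID, AuthID; apply PubID, AuthID→ISBN and equate their ISBN entries.
Rows 1 and 4 agree on AuthID; apply AuthID→Title and equate their Title entries.
Rows 1 and 2 agree on PubID; apply PubID→Title, Price and equate their Title, Price entries.
Rows 1 and 4 agree on PubID; apply PubID→Title, Price and equate their Title, Price entries.
No row becomes fully distinguished — the join is lossy.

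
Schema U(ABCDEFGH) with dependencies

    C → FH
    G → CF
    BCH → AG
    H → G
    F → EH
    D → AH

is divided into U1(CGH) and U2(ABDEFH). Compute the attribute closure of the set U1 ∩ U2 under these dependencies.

CEFGH

U1 ∩ U2 = {H}.
H → G applies, adding G
G → CF applies, adding CF
F → EH applies, adding E
Closure: {CEFGH}.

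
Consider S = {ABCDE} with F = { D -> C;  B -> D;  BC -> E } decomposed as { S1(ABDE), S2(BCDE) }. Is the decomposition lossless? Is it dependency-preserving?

lossless and dependency-preserving

Lossless test: (BDE)⁺ = {BCDE}, which contains all of one fragment — lossless.
Dependency preservation: every FD's attributes lie within a single fragment, so each can be enforced locally — preserved.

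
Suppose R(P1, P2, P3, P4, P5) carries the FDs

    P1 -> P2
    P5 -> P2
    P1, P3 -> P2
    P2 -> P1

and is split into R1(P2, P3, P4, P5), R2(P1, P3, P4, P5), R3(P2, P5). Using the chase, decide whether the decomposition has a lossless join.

Yes

Chase test. Columns are P1, P2, P3, P4, P5; row i has aⱼ where attribute j ∈ Ri, else bᵢⱼ.
Initial tableau (one row per fragment):
  row 1: b11 a2 a3 a4 a5
  row 2: a1 b22 a3 a4 a5
  row 3: b31 a2 b33 b34 a5
Rows 1 and 2 agree on P5; apply P5→P2 and equate their P2 entries.
Rows 1 and 2 agree on P2; apply P2→P1 and equate their P1 entries.
Rows 1 and 3 agree on P2; apply P2→P1 and equate their P1 entries.
Row 1 is now all distinguished symbols — the join is lossless.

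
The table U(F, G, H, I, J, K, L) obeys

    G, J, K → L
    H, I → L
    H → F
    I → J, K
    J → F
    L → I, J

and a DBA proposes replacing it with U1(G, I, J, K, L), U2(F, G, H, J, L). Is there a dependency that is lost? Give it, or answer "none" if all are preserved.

H, I → L

Check H, I → L: no single fragment contains all of {H, I, L}, and the restricted closure of {H, I} across the fragments never reaches {L}.
G, J, K → L is preserved.
H → F is preserved.
I → J, K is preserved.
J → F is preserved.
L → I, J is preserved.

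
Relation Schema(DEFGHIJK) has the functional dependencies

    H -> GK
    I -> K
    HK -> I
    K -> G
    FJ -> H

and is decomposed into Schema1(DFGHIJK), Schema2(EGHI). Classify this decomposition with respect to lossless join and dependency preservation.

lossy but dependency-preserving

Lossless test: (GHI)⁺ = {GHIK}, which is a superkey of neither fragment — lossy.
Dependency preservation: every FD's attributes lie within a single fragment, so each can be enforced locally — preserved.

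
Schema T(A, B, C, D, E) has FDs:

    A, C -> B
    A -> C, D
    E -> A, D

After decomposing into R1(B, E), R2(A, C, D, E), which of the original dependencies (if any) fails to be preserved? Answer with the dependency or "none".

A, C -> B

Check A, C → B: no single fragment contains all of {A, B, C}, and the restricted closure of {A, C} across the fragments never reaches {B}.
A → C, D is preserved.
E → A, D is preserved.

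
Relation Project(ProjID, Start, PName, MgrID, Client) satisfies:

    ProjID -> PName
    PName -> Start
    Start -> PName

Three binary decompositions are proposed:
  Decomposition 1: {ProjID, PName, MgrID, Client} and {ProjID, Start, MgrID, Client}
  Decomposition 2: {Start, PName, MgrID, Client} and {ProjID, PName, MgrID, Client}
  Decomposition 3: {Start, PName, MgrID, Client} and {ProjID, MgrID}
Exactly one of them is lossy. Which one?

Decomposition 3

Decomposition 1: common = {ProjID, MgrID, Client}, closure = {ProjID, Start, PName, MgrID, Client} → lossless.
Decomposition 2: common = {PName, MgrID, Client}, closure = {Start, PName, MgrID, Client} → lossless.
Decomposition 3: common = {MgrID}, closure = {MgrID} → lossy.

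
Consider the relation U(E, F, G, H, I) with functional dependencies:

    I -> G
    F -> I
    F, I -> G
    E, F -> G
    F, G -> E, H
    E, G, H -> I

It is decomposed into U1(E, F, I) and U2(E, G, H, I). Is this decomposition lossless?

Common attributes: U1 ∩ U2 = {E, I}.
Closure of {E, I}: I → G applies, adding G. So (E, I)⁺ = {E, G, I}.
The closure contains neither all of U1 = {E, F, I} nor all of U2 = {E, G, H, I}, so the common attributes are not a superkey of either fragment. The join is lossy.

No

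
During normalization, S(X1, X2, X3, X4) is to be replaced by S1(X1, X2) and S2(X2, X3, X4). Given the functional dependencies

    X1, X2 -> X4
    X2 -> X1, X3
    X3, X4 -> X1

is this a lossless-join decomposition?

Yes

Common attributes: S1 ∩ S2 = {X2}.
Closure of {X2}: X2 → X1, X3 applies, adding X1, X3; X1, X2 → X4 applies, adding X4. So (X2)⁺ = {X1, X2, X3, X4}.
This closure contains every attribute of S1, so S1 ∩ S2 → S1. The join is lossless.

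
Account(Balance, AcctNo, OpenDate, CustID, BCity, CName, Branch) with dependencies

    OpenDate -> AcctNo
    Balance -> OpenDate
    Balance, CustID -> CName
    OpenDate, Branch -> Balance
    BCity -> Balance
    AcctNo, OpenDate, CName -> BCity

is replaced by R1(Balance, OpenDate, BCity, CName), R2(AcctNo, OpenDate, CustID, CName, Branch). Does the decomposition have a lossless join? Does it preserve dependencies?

Lossless test: (OpenDate, CName)⁺ = {Balance, AcctNo, OpenDate, BCity, CName}, which contains all of one fragment — lossless.
Dependency preservation: the restricted closure of {Balance, CustID} across the fragments never reaches {CName}, so Balance, CustID → CName cannot be enforced without a join — not preserved.

lossless but not dependency-preserving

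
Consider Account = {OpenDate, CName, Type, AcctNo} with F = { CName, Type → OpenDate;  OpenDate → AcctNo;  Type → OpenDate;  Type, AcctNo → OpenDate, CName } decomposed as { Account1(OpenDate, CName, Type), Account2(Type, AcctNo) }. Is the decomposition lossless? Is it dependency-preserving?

lossless but not dependency-preserving

Lossless test: (Type)⁺ = {OpenDate, CName, Type, AcctNo}, which contains all of one fragment — lossless.
Dependency preservation: the restricted closure of {OpenDate} across the fragments never reaches {AcctNo}, so OpenDate → AcctNo cannot be enforced without a join — not preserved.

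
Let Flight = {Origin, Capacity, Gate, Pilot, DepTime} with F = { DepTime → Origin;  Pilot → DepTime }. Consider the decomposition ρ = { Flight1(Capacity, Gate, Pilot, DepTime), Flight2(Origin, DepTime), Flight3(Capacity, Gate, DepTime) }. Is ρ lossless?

Yes

Chase test. Columns are Origin, Capacity, Gate, Pilot, DepTime; row i has aⱼ where attribute j ∈ Flighti, else bᵢⱼ.
Initial tableau (one row per fragment):
  row 1: b11 a2 a3 a4 a5
  row 2: a1 b22 b23 b24 a5
  row 3: b31 a2 a3 b34 a5
Rows 1 and 2 agree on DepTime; apply DepTime→Origin and equate their Origin entries.
Rows 1 and 3 agree on DepTime; apply DepTime→Origin and equate their Origin entries.
Row 1 is now all distinguished symbols — the join is lossless.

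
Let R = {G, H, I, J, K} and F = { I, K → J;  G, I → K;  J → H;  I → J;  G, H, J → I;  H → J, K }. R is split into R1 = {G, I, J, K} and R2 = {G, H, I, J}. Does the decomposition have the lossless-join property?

Yes

Common attributes: R1 ∩ R2 = {G, I, J}.
Closure of {G, I, J}: G, I → K applies, adding K; J → H applies, adding H. So (G, I, J)⁺ = {G, H, I, J, K}.
This closure contains every attribute of R1, so R1 ∩ R2 → R1. The join is lossless.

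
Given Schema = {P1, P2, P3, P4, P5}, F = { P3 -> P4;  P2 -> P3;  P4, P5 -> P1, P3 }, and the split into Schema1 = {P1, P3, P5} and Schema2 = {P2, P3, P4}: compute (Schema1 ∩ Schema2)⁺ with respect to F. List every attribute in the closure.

Schema1 ∩ Schema2 = {P3}.
P3 → P4 applies, adding P4
Closure: {P3, P4}.

P3, P4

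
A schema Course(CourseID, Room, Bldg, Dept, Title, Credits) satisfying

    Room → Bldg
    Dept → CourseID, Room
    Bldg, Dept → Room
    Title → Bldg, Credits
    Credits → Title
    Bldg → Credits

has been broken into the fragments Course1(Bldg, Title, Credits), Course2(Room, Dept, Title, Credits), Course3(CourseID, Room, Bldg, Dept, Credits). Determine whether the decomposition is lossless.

Yes

Chase test. Columns are CourseID, Room, Bldg, Dept, Title, Credits; row i has aⱼ where attribute j ∈ Coursei, else bᵢⱼ.
Initial tableau (one row per fragment):
  row 1: b11 b12 a3 b14 a5 a6
  row 2: b21 a2 b23 a4 a5 a6
  row 3: a1 a2 a3 a4 b35 a6
Rows 2 and 3 agree on Room; apply Room→Bldg and equate their Bldg entries.
Rows 2 and 3 agree on Dept; apply Dept→CourseID, Room and equate their CourseID, Room entries.
Rows 1 and 3 agree on Credits; apply Credits→Title and equate their Title entries.
Row 2 is now all distinguished symbols — the join is lossless.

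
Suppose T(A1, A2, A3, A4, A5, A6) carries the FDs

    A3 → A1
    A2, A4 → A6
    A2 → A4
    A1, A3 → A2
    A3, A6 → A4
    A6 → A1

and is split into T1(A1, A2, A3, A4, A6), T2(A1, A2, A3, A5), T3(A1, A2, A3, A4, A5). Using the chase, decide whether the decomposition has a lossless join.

Chase test. Columns are A1, A2, A3, A4, A5, A6; row i has aⱼ where attribute j ∈ Ti, else bᵢⱼ.
Initial tableau (one row per fragment):
  row 1: a1 a2 a3 a4 b15 a6
  row 2: a1 a2 a3 b24 a5 b26
  row 3: a1 a2 a3 a4 a5 b36
Rows 1 and 3 agree on A2, A4; apply A2, A4→A6 and equate their A6 entries.
Rows 1 and 2 agree on A2; apply A2→A4 and equate their A4 entries.
Rows 1 and 2 agree on A2, A4; apply A2, A4→A6 and equate their A6 entries.
Row 2 is now all distinguished symbols — the join is lossless.

Yes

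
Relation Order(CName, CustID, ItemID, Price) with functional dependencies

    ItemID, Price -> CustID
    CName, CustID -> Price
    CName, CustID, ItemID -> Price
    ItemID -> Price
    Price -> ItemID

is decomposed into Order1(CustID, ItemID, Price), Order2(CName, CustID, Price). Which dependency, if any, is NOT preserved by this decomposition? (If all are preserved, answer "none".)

ItemID, Price → CustID lies within Order1.
CName, CustID → Price lies within Order2.
CName, CustID, ItemID → Price: restricted closure across fragments reaches Price.
ItemID → Price lies within Order1.
Price → ItemID lies within Order1.
Every dependency is enforceable on the fragments, so the decomposition is dependency-preserving.

none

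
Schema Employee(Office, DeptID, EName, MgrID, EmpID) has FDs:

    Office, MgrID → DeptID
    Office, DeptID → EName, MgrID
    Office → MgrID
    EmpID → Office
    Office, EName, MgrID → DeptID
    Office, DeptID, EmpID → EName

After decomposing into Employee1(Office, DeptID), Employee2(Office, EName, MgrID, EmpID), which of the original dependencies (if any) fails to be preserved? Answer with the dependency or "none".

none

Office, MgrID → DeptID: restricted closure across fragments reaches DeptID.
Office, DeptID → EName, MgrID: restricted closure across fragments reaches EName, MgrID.
Office → MgrID lies within Employee2.
EmpID → Office lies within Employee2.
Office, EName, MgrID → DeptID: restricted closure across fragments reaches DeptID.
Office, DeptID, EmpID → EName: restricted closure across fragments reaches EName.
Every dependency is enforceable on the fragments, so the decomposition is dependency-preserving.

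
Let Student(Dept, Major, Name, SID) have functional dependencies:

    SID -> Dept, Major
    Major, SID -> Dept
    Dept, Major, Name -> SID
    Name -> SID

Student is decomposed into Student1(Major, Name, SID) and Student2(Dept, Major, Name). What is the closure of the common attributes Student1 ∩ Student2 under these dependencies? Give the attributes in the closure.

Dept, Major, Name, SID

Student1 ∩ Student2 = {Major, Name}.
Name → SID applies, adding SID
SID → Dept, Major applies, adding Dept
Closure: {Dept, Major, Name, SID}.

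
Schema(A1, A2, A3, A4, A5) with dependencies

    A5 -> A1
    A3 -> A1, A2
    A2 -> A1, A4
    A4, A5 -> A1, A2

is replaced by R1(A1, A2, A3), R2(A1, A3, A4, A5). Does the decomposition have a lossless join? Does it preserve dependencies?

Lossless test: (A1, A3)⁺ = {A1, A2, A3, A4}, which contains all of one fragment — lossless.
Dependency preservation: the restricted closure of {A2} across the fragments never reaches {A1, A4}, so A2 → A1, A4 cannot be enforced without a join — not preserved.

lossless but not dependency-preserving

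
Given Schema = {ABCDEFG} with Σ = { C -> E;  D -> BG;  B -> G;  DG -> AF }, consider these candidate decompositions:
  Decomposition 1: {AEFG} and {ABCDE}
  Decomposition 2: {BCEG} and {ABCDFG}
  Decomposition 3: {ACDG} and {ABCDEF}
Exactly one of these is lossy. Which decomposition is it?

Decomposition 1: common = {AE}, closure = {AE} → lossy.
Decomposition 2: common = {BCG}, closure = {BCEG} → lossless.
Decomposition 3: common = {ACD}, closure = {ABCDEFG} → lossless.

Decomposition 1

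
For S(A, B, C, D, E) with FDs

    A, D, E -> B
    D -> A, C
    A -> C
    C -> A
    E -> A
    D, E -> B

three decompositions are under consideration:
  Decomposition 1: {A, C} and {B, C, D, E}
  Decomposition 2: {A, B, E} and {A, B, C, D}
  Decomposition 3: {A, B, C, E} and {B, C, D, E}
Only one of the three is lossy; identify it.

Decomposition 1: common = {C}, closure = {A, C} → lossless.
Decomposition 2: common = {A, B}, closure = {A, B, C} → lossy.
Decomposition 3: common = {B, C, E}, closure = {A, B, C, E} → lossless.

Decomposition 2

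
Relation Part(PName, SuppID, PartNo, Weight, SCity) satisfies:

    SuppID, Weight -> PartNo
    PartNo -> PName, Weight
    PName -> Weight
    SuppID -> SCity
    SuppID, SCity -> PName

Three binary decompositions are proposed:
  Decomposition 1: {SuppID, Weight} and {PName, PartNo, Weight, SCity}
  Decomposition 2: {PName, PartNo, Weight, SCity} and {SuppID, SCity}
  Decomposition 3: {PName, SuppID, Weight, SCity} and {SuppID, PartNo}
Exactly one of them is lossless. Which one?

Decomposition 1: common = {Weight}, closure = {Weight} → lossy.
Decomposition 2: common = {SCity}, closure = {SCity} → lossy.
Decomposition 3: common = {SuppID}, closure = {PName, SuppID, PartNo, Weight, SCity} → lossless.

Decomposition 3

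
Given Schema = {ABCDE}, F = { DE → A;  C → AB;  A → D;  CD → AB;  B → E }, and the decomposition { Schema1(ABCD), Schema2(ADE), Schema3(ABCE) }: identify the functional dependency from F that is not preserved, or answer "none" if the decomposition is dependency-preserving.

DE → A lies within Schema2.
C → AB lies within Schema1.
A → D lies within Schema1.
CD → AB lies within Schema1.
B → E lies within Schema3.
Every dependency is enforceable on the fragments, so the decomposition is dependency-preserving.

none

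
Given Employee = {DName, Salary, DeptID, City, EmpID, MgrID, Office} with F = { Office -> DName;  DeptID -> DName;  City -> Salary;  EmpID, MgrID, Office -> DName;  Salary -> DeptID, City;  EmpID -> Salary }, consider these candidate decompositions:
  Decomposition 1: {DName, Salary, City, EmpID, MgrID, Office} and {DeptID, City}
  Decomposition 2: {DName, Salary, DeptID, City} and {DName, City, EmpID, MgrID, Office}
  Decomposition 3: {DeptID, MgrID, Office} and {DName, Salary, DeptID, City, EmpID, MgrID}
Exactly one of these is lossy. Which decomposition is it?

Decomposition 1: common = {City}, closure = {DName, Salary, DeptID, City} → lossless.
Decomposition 2: common = {DName, City}, closure = {DName, Salary, DeptID, City} → lossless.
Decomposition 3: common = {DeptID, MgrID}, closure = {DName, DeptID, MgrID} → lossy.

Decomposition 3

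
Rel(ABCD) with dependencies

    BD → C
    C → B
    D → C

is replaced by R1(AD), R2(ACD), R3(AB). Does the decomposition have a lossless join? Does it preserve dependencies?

lossy and not dependency-preserving

Lossless test (chase): Rows 1 and 2 agree on D; apply D→C and equate their C entries. Rows 1 and 2 agree on C; apply C→B and equate their B entries. No row becomes fully distinguished — the join is lossy.
Dependency preservation: the restricted closure of {C} across the fragments never reaches {B}, so C → B cannot be enforced without a join — not preserved.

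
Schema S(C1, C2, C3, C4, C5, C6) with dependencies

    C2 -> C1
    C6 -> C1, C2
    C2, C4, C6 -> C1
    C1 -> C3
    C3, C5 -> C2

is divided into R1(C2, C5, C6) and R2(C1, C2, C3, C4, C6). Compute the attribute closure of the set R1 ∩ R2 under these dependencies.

C1, C2, C3, C6

R1 ∩ R2 = {C2, C6}.
C2 → C1 applies, adding C1
C1 → C3 applies, adding C3
Closure: {C1, C2, C3, C6}.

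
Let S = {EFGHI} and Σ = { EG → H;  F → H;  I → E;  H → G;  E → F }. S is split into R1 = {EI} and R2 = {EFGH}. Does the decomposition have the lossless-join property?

Yes

Common attributes: R1 ∩ R2 = {E}.
Closure of {E}: E → F applies, adding F; F → H applies, adding H; H → G applies, adding G. So (E)⁺ = {EFGH}.
This closure contains every attribute of R2, so R1 ∩ R2 → R2. The join is lossless.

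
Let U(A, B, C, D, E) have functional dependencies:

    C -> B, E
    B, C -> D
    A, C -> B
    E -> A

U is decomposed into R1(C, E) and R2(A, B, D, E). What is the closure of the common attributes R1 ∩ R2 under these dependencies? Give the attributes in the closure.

R1 ∩ R2 = {E}.
E → A applies, adding A
Closure: {A, E}.

A, E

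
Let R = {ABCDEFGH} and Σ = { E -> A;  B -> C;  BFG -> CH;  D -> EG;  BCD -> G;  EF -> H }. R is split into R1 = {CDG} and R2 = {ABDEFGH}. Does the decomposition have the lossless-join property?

No

Common attributes: R1 ∩ R2 = {DG}.
Closure of {DG}: D → EG applies, adding E; E → A applies, adding A. So (DG)⁺ = {ADEG}.
The closure contains neither all of R1 = {CDG} nor all of R2 = {ABDEFGH}, so the common attributes are not a superkey of either fragment. The join is lossy.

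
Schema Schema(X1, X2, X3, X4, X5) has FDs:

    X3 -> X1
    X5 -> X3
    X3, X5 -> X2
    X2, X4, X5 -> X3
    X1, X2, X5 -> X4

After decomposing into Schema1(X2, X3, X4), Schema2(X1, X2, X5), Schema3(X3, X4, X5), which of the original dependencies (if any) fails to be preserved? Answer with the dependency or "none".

Check X3 → X1: no single fragment contains all of {X1, X3}, and the restricted closure of {X3} across the fragments never reaches {X1}.
X5 → X3 is preserved.
X3, X5 → X2 is preserved.
X2, X4, X5 → X3 is preserved.
X1, X2, X5 → X4 is preserved.

X3 -> X1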